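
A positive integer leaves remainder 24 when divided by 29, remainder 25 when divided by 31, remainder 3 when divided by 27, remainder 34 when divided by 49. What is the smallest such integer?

Combine the congruences pairwise.
From k ≡ 24 (mod 29) write k = 24 + 29t. Substituting into k ≡ 25 (mod 31) gives 29t ≡ 1 (mod 31), and since 29⁻¹ ≡ 15 (mod 31), t ≡ 15. Hence k ≡ 24 + 29·15 = 459 (mod 899).
From k ≡ 459 (mod 899) write k = 459 + 899t. Substituting into k ≡ 3 (mod 27) gives 899t ≡ 3 (mod 27), and since 8⁻¹ ≡ 17 (mod 27), t ≡ 24. Hence k ≡ 459 + 899·24 = 22035 (mod 24273).
From k ≡ 22035 (mod 24273) write k = 22035 + 24273t. Substituting into k ≡ 34 (mod 49) gives 24273t ≡ 0 (mod 49), and since 18⁻¹ ≡ 30 (mod 49), t ≡ 0. Hence k ≡ 22035 + 24273·0 = 22035 (mod 1189377).

22035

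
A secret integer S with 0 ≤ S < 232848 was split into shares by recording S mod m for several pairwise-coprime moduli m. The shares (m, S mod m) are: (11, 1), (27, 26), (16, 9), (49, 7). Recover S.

The moduli are pairwise coprime; N = 11·27·16·49 = 232848.
N/11 = 21168; 21168 ≡ 4 (mod 11); 4·3 ≡ 1, so inverse 3.
N/27 = 8624; 8624 ≡ 11 (mod 27); 11·5 ≡ 1, so inverse 5.
N/16 = 14553; 14553 ≡ 9 (mod 16); 9·9 ≡ 1, so inverse 9.
N/49 = 4752; 4752 ≡ 48 (mod 49); 48·48 ≡ 1, so inverse 48.
S ≡ 1·21168·3 + 26·8624·5 + 9·14553·9 + 7·4752·48 = 3960089.
3960089 mod 232848 = 1673.

1673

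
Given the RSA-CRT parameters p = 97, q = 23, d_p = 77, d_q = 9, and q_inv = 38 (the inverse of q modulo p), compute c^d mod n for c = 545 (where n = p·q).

m₁ = c^(d_p) mod p: c ≡ 60 (mod 97), and 60^77 mod 97 = 58.
m₂ = c^(d_q) mod q: c ≡ 16 (mod 23), and 16^9 mod 23 = 8.
h = q_inv·(m₁ − m₂) mod p = 38·(58 − 8) mod 97 = 57.
m = m₂ + h·q = 8 + 57·23 = 1319.

1319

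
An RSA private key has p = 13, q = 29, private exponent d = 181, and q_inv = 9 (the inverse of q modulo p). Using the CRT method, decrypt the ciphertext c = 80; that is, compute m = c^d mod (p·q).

d_p = d mod (p−1) = 181 mod 12 = 1; d_q = d mod (q−1) = 13.
m₁ = c^(d_p) mod p: c ≡ 2 (mod 13), and 2^1 mod 13 = 2.
m₂ = c^(d_q) mod q: c ≡ 22 (mod 29), and 22^13 mod 29 = 4.
h = q_inv·(m₁ − m₂) mod p = 9·(2 − 4) mod 13 = 8.
m = m₂ + h·q = 4 + 8·29 = 236.

236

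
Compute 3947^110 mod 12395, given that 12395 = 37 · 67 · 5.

699

Mod 37: 3947 ≡ 25; by Fermat, exponent reduces to 110 mod 36 = 2; 25^2 ≡ 33 (mod 37).
Mod 67: 3947 ≡ 61; by Fermat, exponent reduces to 110 mod 66 = 44; 61^44 ≡ 29 (mod 67).
Mod 5: 3947 ≡ 2; by Fermat, exponent reduces to 110 mod 4 = 2; 2^2 ≡ 4 (mod 5).
Combine by CRT: x ≡ 33 (mod 37), x ≡ 29 (mod 67), x ≡ 4 (mod 5) ⇒ x ≡ 699 (mod 12395).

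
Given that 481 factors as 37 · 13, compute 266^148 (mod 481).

Mod 37: 266 ≡ 7; by Fermat, exponent reduces to 148 mod 36 = 4; 7^4 ≡ 33 (mod 37).
Mod 13: 266 ≡ 6; by Fermat, exponent reduces to 148 mod 12 = 4; 6^4 ≡ 9 (mod 13).
Combine by CRT: x ≡ 33 (mod 37), x ≡ 9 (mod 13) ⇒ x ≡ 477 (mod 481).

477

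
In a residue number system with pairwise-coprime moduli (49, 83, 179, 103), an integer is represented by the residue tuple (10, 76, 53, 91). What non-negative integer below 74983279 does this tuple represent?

67359722

The moduli are pairwise coprime; N = 49·83·179·103 = 74983279.
N/49 = 1530271; 1530271 ≡ 1 (mod 49), inverse 1.
N/83 = 903413; 903413 ≡ 41 (mod 83); 41·81 ≡ 1, so inverse 81.
N/179 = 418901; 418901 ≡ 41 (mod 179); 41·131 ≡ 1, so inverse 131.
N/103 = 727993; 727993 ≡ 92 (mod 103); 92·28 ≡ 1, so inverse 28.
x ≡ 10·1530271·1 + 76·903413·81 + 53·418901·131 + 91·727993·28 = 10340068945.
10340068945 mod 74983279 = 67359722.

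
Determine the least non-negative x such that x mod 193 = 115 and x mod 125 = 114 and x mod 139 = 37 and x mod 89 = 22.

From x ≡ 115 (mod 193) write x = 115 + 193t. Substituting into x ≡ 114 (mod 125) gives 193t ≡ 124 (mod 125), and since 68⁻¹ ≡ 57 (mod 125), t ≡ 68. Hence x ≡ 115 + 193·68 = 13239 (mod 24125).
From x ≡ 13239 (mod 24125) write x = 13239 + 24125t. Substituting into x ≡ 37 (mod 139) gives 24125t ≡ 3 (mod 139), and since 78⁻¹ ≡ 41 (mod 139), t ≡ 123. Hence x ≡ 13239 + 24125·123 = 2980614 (mod 3353375).
From x ≡ 2980614 (mod 3353375) write x = 2980614 + 3353375t. Substituting into x ≡ 22 (mod 89) gives 3353375t ≡ 18 (mod 89), and since 33⁻¹ ≡ 27 (mod 89), t ≡ 41. Hence x ≡ 2980614 + 3353375·41 = 140468989 (mod 298450375).

140468989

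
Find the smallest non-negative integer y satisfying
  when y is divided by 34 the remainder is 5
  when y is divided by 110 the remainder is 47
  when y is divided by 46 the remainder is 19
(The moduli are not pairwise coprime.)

27987

gcd(34, 110) = 2 and 2 | (47 − 5), so the pair is consistent; merging gives y ≡ 1807 (mod 1870), where 1870 = lcm(34, 110).
gcd(1870, 46) = 2 and 2 | (19 − 1807), so the pair is consistent; merging gives y ≡ 27987 (mod 43010), where 43010 = lcm(1870, 46).
The solution is unique modulo lcm(34, 110, 46) = 43010.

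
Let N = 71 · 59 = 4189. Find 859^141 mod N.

Mod 71: 859 ≡ 7; by Fermat, exponent reduces to 141 mod 70 = 1; 7^1 ≡ 7 (mod 71).
Mod 59: 859 ≡ 33; by Fermat, exponent reduces to 141 mod 58 = 25; 33^25 ≡ 14 (mod 59).
Combine by CRT: x ≡ 7 (mod 71), x ≡ 14 (mod 59) ⇒ x ≡ 2492 (mod 4189).

2492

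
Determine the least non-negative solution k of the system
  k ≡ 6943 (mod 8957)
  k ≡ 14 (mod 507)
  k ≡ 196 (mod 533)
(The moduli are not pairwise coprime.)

266696

gcd(8957, 507) = 169 and 169 | (14 − 6943), so the pair is consistent; merging gives k ≡ 24857 (mod 26871), where 26871 = lcm(8957, 507).
gcd(26871, 533) = 13 and 13 | (196 − 24857), so the pair is consistent; merging gives k ≡ 266696 (mod 1101711), where 1101711 = lcm(26871, 533).
The solution is unique modulo lcm(8957, 507, 533) = 1101711.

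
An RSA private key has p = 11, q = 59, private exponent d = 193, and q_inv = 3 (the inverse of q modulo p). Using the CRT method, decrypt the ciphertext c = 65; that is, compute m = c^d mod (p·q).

329

d_p = d mod (p−1) = 193 mod 10 = 3; d_q = d mod (q−1) = 19.
m₁ = c^(d_p) mod p: c ≡ 10 (mod 11), and 10^3 mod 11 = 10.
m₂ = c^(d_q) mod q: c ≡ 6 (mod 59), and 6^19 mod 59 = 34.
h = q_inv·(m₁ − m₂) mod p = 3·(10 − 34) mod 11 = 5.
m = m₂ + h·q = 34 + 5·59 = 329.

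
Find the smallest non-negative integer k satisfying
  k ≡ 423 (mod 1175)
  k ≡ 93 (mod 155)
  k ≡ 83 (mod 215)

238948

Combine the congruences pairwise.
gcd(1175, 155) = 5 and 5 | (93 − 423), so the pair is consistent; merging gives k ≡ 20398 (mod 36425), where 36425 = lcm(1175, 155).
gcd(36425, 215) = 5 and 5 | (83 − 20398), so the pair is consistent; merging gives k ≡ 238948 (mod 1566275), where 1566275 = lcm(36425, 215).
The solution is unique modulo lcm(1175, 155, 215) = 1566275.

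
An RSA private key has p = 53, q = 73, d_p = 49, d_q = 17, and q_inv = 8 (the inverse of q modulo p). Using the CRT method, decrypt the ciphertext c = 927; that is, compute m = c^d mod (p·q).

m₁ = c^(d_p) mod p: c ≡ 26 (mod 53), and 26^49 mod 53 = 45.
m₂ = c^(d_q) mod q: c ≡ 51 (mod 73), and 51^17 mod 73 = 51.
h = q_inv·(m₁ − m₂) mod p = 8·(45 − 51) mod 53 = 5.
m = m₂ + h·q = 51 + 5·73 = 416.

416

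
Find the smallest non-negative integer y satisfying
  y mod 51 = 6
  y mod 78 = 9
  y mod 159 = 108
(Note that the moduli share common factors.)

56871

gcd(51, 78) = 3 and 3 | (9 − 6), so the pair is consistent; merging gives y ≡ 1179 (mod 1326), where 1326 = lcm(51, 78).
gcd(1326, 159) = 3 and 3 | (108 − 1179), so the pair is consistent; merging gives y ≡ 56871 (mod 70278), where 70278 = lcm(1326, 159).
The solution is unique modulo lcm(51, 78, 159) = 70278.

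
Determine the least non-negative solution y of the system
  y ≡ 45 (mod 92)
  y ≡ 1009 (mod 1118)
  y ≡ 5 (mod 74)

1246461

gcd(92, 1118) = 2 and 2 | (1009 − 45), so the pair is consistent; merging gives y ≡ 12189 (mod 51428), where 51428 = lcm(92, 1118).
gcd(51428, 74) = 2 and 2 | (5 − 12189), so the pair is consistent; merging gives y ≡ 1246461 (mod 1902836), where 1902836 = lcm(51428, 74).
The solution is unique modulo lcm(92, 1118, 74) = 1902836.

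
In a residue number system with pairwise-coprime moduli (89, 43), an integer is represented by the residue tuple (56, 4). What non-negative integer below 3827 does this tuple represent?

From x ≡ 56 (mod 89) write x = 56 + 89t. Substituting into x ≡ 4 (mod 43) gives 89t ≡ 34 (mod 43), and since 3⁻¹ ≡ 29 (mod 43), t ≡ 40. Hence x ≡ 56 + 89·40 = 3616 (mod 3827).

3616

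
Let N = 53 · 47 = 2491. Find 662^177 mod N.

1781

Mod 53: 662 ≡ 26; by Fermat, exponent reduces to 177 mod 52 = 21; 26^21 ≡ 32 (mod 53).
Mod 47: 662 ≡ 4; by Fermat, exponent reduces to 177 mod 46 = 39; 4^39 ≡ 42 (mod 47).
Combine by CRT: x ≡ 32 (mod 53), x ≡ 42 (mod 47) ⇒ x ≡ 1781 (mod 2491).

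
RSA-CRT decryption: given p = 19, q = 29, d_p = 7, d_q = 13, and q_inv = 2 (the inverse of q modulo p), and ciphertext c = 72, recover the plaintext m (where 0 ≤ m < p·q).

89

m₁ = c^(d_p) mod p: c ≡ 15 (mod 19), and 15^7 mod 19 = 13.
m₂ = c^(d_q) mod q: c ≡ 14 (mod 29), and 14^13 mod 29 = 2.
h = q_inv·(m₁ − m₂) mod p = 2·(13 − 2) mod 19 = 3.
m = m₂ + h·q = 2 + 3·29 = 89.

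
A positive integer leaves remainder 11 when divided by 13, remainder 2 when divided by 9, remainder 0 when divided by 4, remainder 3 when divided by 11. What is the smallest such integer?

The moduli are pairwise coprime; N = 13·9·4·11 = 5148.
N/13 = 396; 396 ≡ 6 (mod 13); 6·11 ≡ 1, so inverse 11.
N/9 = 572; 572 ≡ 5 (mod 9); 5·2 ≡ 1, so inverse 2.
N/4 = 1287; 1287 ≡ 3 (mod 4); 3·3 ≡ 1, so inverse 3.
N/11 = 468; 468 ≡ 6 (mod 11); 6·2 ≡ 1, so inverse 2.
x ≡ 11·396·11 + 2·572·2 + 0·1287·3 + 3·468·2 = 53012.
53012 mod 5148 = 1532.

1532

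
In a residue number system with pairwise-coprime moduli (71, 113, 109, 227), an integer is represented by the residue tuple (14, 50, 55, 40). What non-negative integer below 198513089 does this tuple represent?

126000022

From x ≡ 14 (mod 71) write x = 14 + 71t. Substituting into x ≡ 50 (mod 113) gives 71t ≡ 36 (mod 113), and since 71⁻¹ ≡ 78 (mod 113), t ≡ 96. Hence x ≡ 14 + 71·96 = 6830 (mod 8023).
From x ≡ 6830 (mod 8023) write x = 6830 + 8023t. Substituting into x ≡ 55 (mod 109) gives 8023t ≡ 92 (mod 109), and since 66⁻¹ ≡ 38 (mod 109), t ≡ 8. Hence x ≡ 6830 + 8023·8 = 71014 (mod 874507).
From x ≡ 71014 (mod 874507) write x = 71014 + 874507t. Substituting into x ≡ 40 (mod 227) gives 874507t ≡ 77 (mod 227), and since 103⁻¹ ≡ 108 (mod 227), t ≡ 144. Hence x ≡ 71014 + 874507·144 = 126000022 (mod 198513089).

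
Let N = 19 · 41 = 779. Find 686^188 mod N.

Mod 19: 686 ≡ 2; by Fermat, exponent reduces to 188 mod 18 = 8; 2^8 ≡ 9 (mod 19).
Mod 41: 686 ≡ 30; by Fermat, exponent reduces to 188 mod 40 = 28; 30^28 ≡ 25 (mod 41).
Combine by CRT: x ≡ 9 (mod 19), x ≡ 25 (mod 41) ⇒ x ≡ 66 (mod 779).

66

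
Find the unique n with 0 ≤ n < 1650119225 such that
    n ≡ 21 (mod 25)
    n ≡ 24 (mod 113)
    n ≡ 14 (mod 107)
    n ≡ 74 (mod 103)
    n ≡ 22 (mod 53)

1395667996

The moduli are pairwise coprime; M = 25·113·107·103·53 = 1650119225.
M/25 = 66004769; 66004769 ≡ 19 (mod 25); 19·4 ≡ 1, so inverse 4.
M/113 = 14602825; 14602825 ≡ 61 (mod 113); 61·63 ≡ 1, so inverse 63.
M/107 = 15421675; 15421675 ≡ 86 (mod 107); 86·56 ≡ 1, so inverse 56.
M/103 = 16020575; 16020575 ≡ 58 (mod 103); 58·16 ≡ 1, so inverse 16.
M/53 = 31134325; 31134325 ≡ 5 (mod 53); 5·32 ≡ 1, so inverse 32.
n ≡ 21·66004769·4 + 24·14602825·63 + 14·15421675·56 + 74·16020575·16 + 22·31134325·32 = 80601390796.
80601390796 mod 1650119225 = 1395667996.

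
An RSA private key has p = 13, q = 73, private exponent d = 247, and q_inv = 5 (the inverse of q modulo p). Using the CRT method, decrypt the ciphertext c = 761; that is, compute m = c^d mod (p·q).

d_p = d mod (p−1) = 247 mod 12 = 7; d_q = d mod (q−1) = 31.
m₁ = c^(d_p) mod p: c ≡ 7 (mod 13), and 7^7 mod 13 = 6.
m₂ = c^(d_q) mod q: c ≡ 31 (mod 73), and 31^31 mod 73 = 53.
h = q_inv·(m₁ − m₂) mod p = 5·(6 − 53) mod 13 = 12.
m = m₂ + h·q = 53 + 12·73 = 929.

929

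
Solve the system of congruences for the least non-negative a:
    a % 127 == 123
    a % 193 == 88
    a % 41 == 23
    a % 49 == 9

29072836

From a ≡ 123 (mod 127) write a = 123 + 127t. Substituting into a ≡ 88 (mod 193) gives 127t ≡ 158 (mod 193), and since 127⁻¹ ≡ 38 (mod 193), t ≡ 21. Hence a ≡ 123 + 127·21 = 2790 (mod 24511).
From a ≡ 2790 (mod 24511) write a = 2790 + 24511t. Substituting into a ≡ 23 (mod 41) gives 24511t ≡ 21 (mod 41), and since 34⁻¹ ≡ 35 (mod 41), t ≡ 38. Hence a ≡ 2790 + 24511·38 = 934208 (mod 1004951).
From a ≡ 934208 (mod 1004951) write a = 934208 + 1004951t. Substituting into a ≡ 9 (mod 49) gives 1004951t ≡ 35 (mod 49), and since 10⁻¹ ≡ 5 (mod 49), t ≡ 28. Hence a ≡ 934208 + 1004951·28 = 29072836 (mod 49242599).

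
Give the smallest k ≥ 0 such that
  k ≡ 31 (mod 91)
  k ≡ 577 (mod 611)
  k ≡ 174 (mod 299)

gcd(91, 611) = 13 and 13 | (577 − 31), so the pair is consistent; merging gives k ≡ 577 (mod 4277), where 4277 = lcm(91, 611).
gcd(4277, 299) = 13 and 13 | (174 − 577), so the pair is consistent; merging gives k ≡ 51901 (mod 98371), where 98371 = lcm(4277, 299).
The solution is unique modulo lcm(91, 611, 299) = 98371.

51901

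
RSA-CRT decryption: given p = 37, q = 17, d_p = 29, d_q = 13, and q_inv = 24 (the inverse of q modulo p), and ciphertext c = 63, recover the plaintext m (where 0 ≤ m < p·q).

m₁ = c^(d_p) mod p: c ≡ 26 (mod 37), and 26^29 mod 37 = 10.
m₂ = c^(d_q) mod q: c ≡ 12 (mod 17), and 12^13 mod 17 = 14.
h = q_inv·(m₁ − m₂) mod p = 24·(10 − 14) mod 37 = 15.
m = m₂ + h·q = 14 + 15·17 = 269.

269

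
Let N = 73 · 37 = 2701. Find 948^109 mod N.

Mod 73: 948 ≡ 72; by Fermat, exponent reduces to 109 mod 72 = 37; 72^37 ≡ 72 (mod 73).
Mod 37: 948 ≡ 23; by Fermat, exponent reduces to 109 mod 36 = 1; 23^1 ≡ 23 (mod 37).
Combine by CRT: x ≡ 72 (mod 73), x ≡ 23 (mod 37) ⇒ x ≡ 948 (mod 2701).

948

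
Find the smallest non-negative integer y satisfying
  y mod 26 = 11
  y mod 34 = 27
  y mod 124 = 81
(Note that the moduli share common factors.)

10125

Combine the congruences pairwise.
gcd(26, 34) = 2 and 2 | (27 − 11), so the pair is consistent; merging gives y ≡ 401 (mod 442), where 442 = lcm(26, 34).
gcd(442, 124) = 2 and 2 | (81 − 401), so the pair is consistent; merging gives y ≡ 10125 (mod 27404), where 27404 = lcm(442, 124).
The solution is unique modulo lcm(26, 34, 124) = 27404.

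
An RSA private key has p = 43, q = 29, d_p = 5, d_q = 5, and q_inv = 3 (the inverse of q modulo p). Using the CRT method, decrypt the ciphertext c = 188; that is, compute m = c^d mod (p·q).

m₁ = c^(d_p) mod p: c ≡ 16 (mod 43), and 16^5 mod 43 = 21.
m₂ = c^(d_q) mod q: c ≡ 14 (mod 29), and 14^5 mod 29 = 19.
h = q_inv·(m₁ − m₂) mod p = 3·(21 − 19) mod 43 = 6.
m = m₂ + h·q = 19 + 6·29 = 193.

193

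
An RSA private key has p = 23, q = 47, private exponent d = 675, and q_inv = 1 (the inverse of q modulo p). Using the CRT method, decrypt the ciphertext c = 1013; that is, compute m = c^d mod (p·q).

116

d_p = d mod (p−1) = 675 mod 22 = 15; d_q = d mod (q−1) = 31.
m₁ = c^(d_p) mod p: c ≡ 1 (mod 23), and 1^15 mod 23 = 1.
m₂ = c^(d_q) mod q: c ≡ 26 (mod 47), and 26^31 mod 47 = 22.
h = q_inv·(m₁ − m₂) mod p = 1·(1 − 22) mod 23 = 2.
m = m₂ + h·q = 22 + 2·47 = 116.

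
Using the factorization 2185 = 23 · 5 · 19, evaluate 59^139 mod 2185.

Mod 23: 59 ≡ 13; by Fermat, exponent reduces to 139 mod 22 = 7; 13^7 ≡ 9 (mod 23).
Mod 5: 59 ≡ 4; by Fermat, exponent reduces to 139 mod 4 = 3; 4^3 ≡ 4 (mod 5).
Mod 19: 59 ≡ 2; by Fermat, exponent reduces to 139 mod 18 = 13; 2^13 ≡ 3 (mod 19).
Combine by CRT: x ≡ 9 (mod 23), x ≡ 4 (mod 5), x ≡ 3 (mod 19) ⇒ x ≡ 1504 (mod 2185).

1504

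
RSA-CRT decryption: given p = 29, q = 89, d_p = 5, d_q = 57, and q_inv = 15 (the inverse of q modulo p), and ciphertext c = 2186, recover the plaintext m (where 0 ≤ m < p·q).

m₁ = c^(d_p) mod p: c ≡ 11 (mod 29), and 11^5 mod 29 = 14.
m₂ = c^(d_q) mod q: c ≡ 50 (mod 89), and 50^57 mod 89 = 81.
h = q_inv·(m₁ − m₂) mod p = 15·(14 − 81) mod 29 = 10.
m = m₂ + h·q = 81 + 10·89 = 971.

971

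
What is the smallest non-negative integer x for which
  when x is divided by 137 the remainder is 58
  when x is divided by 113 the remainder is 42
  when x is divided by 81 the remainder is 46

1042354

The moduli are pairwise coprime; N = 137·113·81 = 1253961.
N/137 = 9153; 9153 ≡ 111 (mod 137); 111·79 ≡ 1, so inverse 79.
N/113 = 11097; 11097 ≡ 23 (mod 113); 23·59 ≡ 1, so inverse 59.
N/81 = 15481; 15481 ≡ 10 (mod 81); 10·73 ≡ 1, so inverse 73.
x ≡ 58·9153·79 + 42·11097·59 + 46·15481·73 = 121422610.
121422610 mod 1253961 = 1042354.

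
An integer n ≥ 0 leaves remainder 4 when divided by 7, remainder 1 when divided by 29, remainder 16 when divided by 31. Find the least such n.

2930

From n ≡ 4 (mod 7) write n = 4 + 7t. Substituting into n ≡ 1 (mod 29) gives 7t ≡ 26 (mod 29), and since 7⁻¹ ≡ 25 (mod 29), t ≡ 12. Hence n ≡ 4 + 7·12 = 88 (mod 203).
From n ≡ 88 (mod 203) write n = 88 + 203t. Substituting into n ≡ 16 (mod 31) gives 203t ≡ 21 (mod 31), and since 17⁻¹ ≡ 11 (mod 31), t ≡ 14. Hence n ≡ 88 + 203·14 = 2930 (mod 6293).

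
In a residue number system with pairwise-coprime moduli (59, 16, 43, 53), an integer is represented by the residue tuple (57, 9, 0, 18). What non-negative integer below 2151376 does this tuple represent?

1589753

From x ≡ 57 (mod 59) write x = 57 + 59t. Substituting into x ≡ 9 (mod 16) gives 59t ≡ 0 (mod 16), and since 11⁻¹ ≡ 3 (mod 16), t ≡ 0. Hence x ≡ 57 + 59·0 = 57 (mod 944).
From x ≡ 57 (mod 944) write x = 57 + 944t. Substituting into x ≡ 0 (mod 43) gives 944t ≡ 29 (mod 43), and since 41⁻¹ ≡ 21 (mod 43), t ≡ 7. Hence x ≡ 57 + 944·7 = 6665 (mod 40592).
From x ≡ 6665 (mod 40592) write x = 6665 + 40592t. Substituting into x ≡ 18 (mod 53) gives 40592t ≡ 31 (mod 53), and since 47⁻¹ ≡ 44 (mod 53), t ≡ 39. Hence x ≡ 6665 + 40592·39 = 1589753 (mod 2151376).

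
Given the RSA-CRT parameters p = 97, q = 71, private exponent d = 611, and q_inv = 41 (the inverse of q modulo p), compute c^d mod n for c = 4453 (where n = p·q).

5777

d_p = d mod (p−1) = 611 mod 96 = 35; d_q = d mod (q−1) = 51.
m₁ = c^(d_p) mod p: c ≡ 88 (mod 97), and 88^35 mod 97 = 54.
m₂ = c^(d_q) mod q: c ≡ 51 (mod 71), and 51^51 mod 71 = 26.
h = q_inv·(m₁ − m₂) mod p = 41·(54 − 26) mod 97 = 81.
m = m₂ + h·q = 26 + 81·71 = 5777.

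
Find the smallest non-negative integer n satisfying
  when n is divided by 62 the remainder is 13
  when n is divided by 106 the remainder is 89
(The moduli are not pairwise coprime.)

1997

gcd(62, 106) = 2 and 2 | (89 − 13), so the pair is consistent; merging gives n ≡ 1997 (mod 3286), where 3286 = lcm(62, 106).
The solution is unique modulo lcm(62, 106) = 3286.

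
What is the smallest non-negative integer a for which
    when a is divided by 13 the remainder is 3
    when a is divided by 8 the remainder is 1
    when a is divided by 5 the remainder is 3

The moduli are pairwise coprime; N = 13·8·5 = 520.
N/13 = 40; 40 ≡ 1 (mod 13), inverse 1.
N/8 = 65; 65 ≡ 1 (mod 8), inverse 1.
N/5 = 104; 104 ≡ 4 (mod 5); 4·4 ≡ 1, so inverse 4.
a ≡ 3·40·1 + 1·65·1 + 3·104·4 = 1433.
1433 mod 520 = 393.

393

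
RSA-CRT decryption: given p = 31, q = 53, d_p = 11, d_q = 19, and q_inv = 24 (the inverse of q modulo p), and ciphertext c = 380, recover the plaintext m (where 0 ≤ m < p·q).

1527

m₁ = c^(d_p) mod p: c ≡ 8 (mod 31), and 8^11 mod 31 = 8.
m₂ = c^(d_q) mod q: c ≡ 9 (mod 53), and 9^19 mod 53 = 43.
h = q_inv·(m₁ − m₂) mod p = 24·(8 − 43) mod 31 = 28.
m = m₂ + h·q = 43 + 28·53 = 1527.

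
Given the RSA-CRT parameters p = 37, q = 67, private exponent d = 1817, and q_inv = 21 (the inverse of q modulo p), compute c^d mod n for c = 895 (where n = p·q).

d_p = d mod (p−1) = 1817 mod 36 = 17; d_q = d mod (q−1) = 35.
m₁ = c^(d_p) mod p: c ≡ 7 (mod 37), and 7^17 mod 37 = 16.
m₂ = c^(d_q) mod q: c ≡ 24 (mod 67), and 24^35 mod 67 = 40.
h = q_inv·(m₁ − m₂) mod p = 21·(16 − 40) mod 37 = 14.
m = m₂ + h·q = 40 + 14·67 = 978.

978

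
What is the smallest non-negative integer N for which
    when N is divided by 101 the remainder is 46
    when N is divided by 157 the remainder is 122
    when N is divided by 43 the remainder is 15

440507

The moduli are pairwise coprime; M = 101·157·43 = 681851.
M/101 = 6751; 6751 ≡ 85 (mod 101); 85·82 ≡ 1, so inverse 82.
M/157 = 4343; 4343 ≡ 104 (mod 157); 104·77 ≡ 1, so inverse 77.
M/43 = 15857; 15857 ≡ 33 (mod 43); 33·30 ≡ 1, so inverse 30.
N ≡ 46·6751·82 + 122·4343·77 + 15·15857·30 = 73398564.
73398564 mod 681851 = 440507.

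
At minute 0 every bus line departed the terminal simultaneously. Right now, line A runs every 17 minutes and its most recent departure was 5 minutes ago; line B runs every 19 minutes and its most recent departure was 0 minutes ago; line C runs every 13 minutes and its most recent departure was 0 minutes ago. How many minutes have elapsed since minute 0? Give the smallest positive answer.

2470

From t ≡ 5 (mod 17) write t = 5 + 17s. Substituting into t ≡ 0 (mod 19) gives 17s ≡ 14 (mod 19), and since 17⁻¹ ≡ 9 (mod 19), s ≡ 12. Hence t ≡ 5 + 17·12 = 209 (mod 323).
From t ≡ 209 (mod 323) write t = 209 + 323s. Substituting into t ≡ 0 (mod 13) gives 323s ≡ 12 (mod 13), and since 11⁻¹ ≡ 6 (mod 13), s ≡ 7. Hence t ≡ 209 + 323·7 = 2470 (mod 4199).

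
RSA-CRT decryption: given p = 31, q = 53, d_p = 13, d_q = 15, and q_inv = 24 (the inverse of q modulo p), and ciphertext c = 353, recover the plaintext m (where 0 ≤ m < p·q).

1505

m₁ = c^(d_p) mod p: c ≡ 12 (mod 31), and 12^13 mod 31 = 17.
m₂ = c^(d_q) mod q: c ≡ 35 (mod 53), and 35^15 mod 53 = 21.
h = q_inv·(m₁ − m₂) mod p = 24·(17 − 21) mod 31 = 28.
m = m₂ + h·q = 21 + 28·53 = 1505.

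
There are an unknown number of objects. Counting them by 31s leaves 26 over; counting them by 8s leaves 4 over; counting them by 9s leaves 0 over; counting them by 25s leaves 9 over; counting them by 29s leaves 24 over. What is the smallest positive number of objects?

189684

The moduli are pairwise coprime; M = 31·8·9·25·29 = 1618200.
M/31 = 52200; 52200 ≡ 27 (mod 31); 27·23 ≡ 1, so inverse 23.
M/8 = 202275; 202275 ≡ 3 (mod 8); 3·3 ≡ 1, so inverse 3.
M/9 = 179800; 179800 ≡ 7 (mod 9); 7·4 ≡ 1, so inverse 4.
M/25 = 64728; 64728 ≡ 3 (mod 25); 3·17 ≡ 1, so inverse 17.
M/29 = 55800; 55800 ≡ 4 (mod 29); 4·22 ≡ 1, so inverse 22.
N ≡ 26·52200·23 + 4·202275·3 + 0·179800·4 + 9·64728·17 + 24·55800·22 = 73008684.
73008684 mod 1618200 = 189684.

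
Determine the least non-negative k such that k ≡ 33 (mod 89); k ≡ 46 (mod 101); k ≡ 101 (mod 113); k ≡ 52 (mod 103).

Combine the congruences pairwise.
From k ≡ 33 (mod 89) write k = 33 + 89t. Substituting into k ≡ 46 (mod 101) gives 89t ≡ 13 (mod 101), and since 89⁻¹ ≡ 42 (mod 101), t ≡ 41. Hence k ≡ 33 + 89·41 = 3682 (mod 8989).
From k ≡ 3682 (mod 8989) write k = 3682 + 8989t. Substituting into k ≡ 101 (mod 113) gives 8989t ≡ 35 (mod 113), and since 62⁻¹ ≡ 31 (mod 113), t ≡ 68. Hence k ≡ 3682 + 8989·68 = 614934 (mod 1015757).
From k ≡ 614934 (mod 1015757) write k = 614934 + 1015757t. Substituting into k ≡ 52 (mod 103) gives 1015757t ≡ 28 (mod 103), and since 74⁻¹ ≡ 71 (mod 103), t ≡ 31. Hence k ≡ 614934 + 1015757·31 = 32103401 (mod 104622971).

32103401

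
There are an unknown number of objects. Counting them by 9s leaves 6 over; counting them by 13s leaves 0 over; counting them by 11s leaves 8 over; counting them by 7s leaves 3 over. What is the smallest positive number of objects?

4056

The moduli are pairwise coprime; M = 9·13·11·7 = 9009.
M/9 = 1001; 1001 ≡ 2 (mod 9); 2·5 ≡ 1, so inverse 5.
M/13 = 693; 693 ≡ 4 (mod 13); 4·10 ≡ 1, so inverse 10.
M/11 = 819; 819 ≡ 5 (mod 11); 5·9 ≡ 1, so inverse 9.
M/7 = 1287; 1287 ≡ 6 (mod 7); 6·6 ≡ 1, so inverse 6.
N ≡ 6·1001·5 + 0·693·10 + 8·819·9 + 3·1287·6 = 112164.
112164 mod 9009 = 4056.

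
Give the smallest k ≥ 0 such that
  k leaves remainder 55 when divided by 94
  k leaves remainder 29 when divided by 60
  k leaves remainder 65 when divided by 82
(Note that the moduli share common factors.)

65009

gcd(94, 60) = 2 and 2 | (29 − 55), so the pair is consistent; merging gives k ≡ 149 (mod 2820), where 2820 = lcm(94, 60).
gcd(2820, 82) = 2 and 2 | (65 − 149), so the pair is consistent; merging gives k ≡ 65009 (mod 115620), where 115620 = lcm(2820, 82).
The solution is unique modulo lcm(94, 60, 82) = 115620.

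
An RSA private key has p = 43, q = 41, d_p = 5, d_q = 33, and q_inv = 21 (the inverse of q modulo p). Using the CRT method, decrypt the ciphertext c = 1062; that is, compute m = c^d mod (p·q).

m₁ = c^(d_p) mod p: c ≡ 30 (mod 43), and 30^5 mod 43 = 12.
m₂ = c^(d_q) mod q: c ≡ 37 (mod 41), and 37^33 mod 41 = 18.
h = q_inv·(m₁ − m₂) mod p = 21·(12 − 18) mod 43 = 3.
m = m₂ + h·q = 18 + 3·41 = 141.

141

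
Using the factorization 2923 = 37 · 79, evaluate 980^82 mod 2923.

Mod 37: 980 ≡ 18; by Fermat, exponent reduces to 82 mod 36 = 10; 18^10 ≡ 3 (mod 37).
Mod 79: 980 ≡ 32; by Fermat, exponent reduces to 82 mod 78 = 4; 32^4 ≡ 9 (mod 79).
Combine by CRT: x ≡ 3 (mod 37), x ≡ 9 (mod 79) ⇒ x ≡ 1668 (mod 2923).

1668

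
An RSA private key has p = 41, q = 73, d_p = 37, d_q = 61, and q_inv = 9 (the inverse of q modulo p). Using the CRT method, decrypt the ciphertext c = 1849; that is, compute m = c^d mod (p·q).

m₁ = c^(d_p) mod p: c ≡ 4 (mod 41), and 4^37 mod 41 = 25.
m₂ = c^(d_q) mod q: c ≡ 24 (mod 73), and 24^61 mod 73 = 24.
h = q_inv·(m₁ − m₂) mod p = 9·(25 − 24) mod 41 = 9.
m = m₂ + h·q = 24 + 9·73 = 681.

681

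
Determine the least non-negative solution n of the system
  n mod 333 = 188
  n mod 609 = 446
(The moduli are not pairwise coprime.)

60128

Combine the congruences pairwise.
gcd(333, 609) = 3 and 3 | (446 − 188), so the pair is consistent; merging gives n ≡ 60128 (mod 67599), where 67599 = lcm(333, 609).
The solution is unique modulo lcm(333, 609) = 67599.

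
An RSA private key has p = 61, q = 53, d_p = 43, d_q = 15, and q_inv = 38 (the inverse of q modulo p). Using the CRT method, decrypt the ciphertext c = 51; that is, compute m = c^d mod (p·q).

92

m₁ = c^(d_p) mod p: c ≡ 51 (mod 61), and 51^43 mod 61 = 31.
m₂ = c^(d_q) mod q: c ≡ 51 (mod 53), and 51^15 mod 53 = 39.
h = q_inv·(m₁ − m₂) mod p = 38·(31 − 39) mod 61 = 1.
m = m₂ + h·q = 39 + 1·53 = 92.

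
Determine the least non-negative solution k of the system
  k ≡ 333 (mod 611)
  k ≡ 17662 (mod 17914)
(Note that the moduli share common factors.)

gcd(611, 17914) = 13 and 13 | (17662 − 333), so the pair is consistent; merging gives k ≡ 53490 (mod 841958), where 841958 = lcm(611, 17914).
The solution is unique modulo lcm(611, 17914) = 841958.

53490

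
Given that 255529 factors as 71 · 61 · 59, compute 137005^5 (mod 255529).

Mod 71: 137005 ≡ 46; 46^5 ≡ 70 (mod 71).
Mod 61: 137005 ≡ 60; 60^5 ≡ 60 (mod 61).
Mod 59: 137005 ≡ 7; 7^5 ≡ 51 (mod 59).
Combine by CRT: x ≡ 70 (mod 71), x ≡ 60 (mod 61), x ≡ 51 (mod 59) ⇒ x ≡ 51971 (mod 255529).

51971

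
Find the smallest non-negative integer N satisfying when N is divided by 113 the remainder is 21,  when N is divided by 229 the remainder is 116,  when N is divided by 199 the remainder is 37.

The moduli are pairwise coprime; M = 113·229·199 = 5149523.
M/113 = 45571; 45571 ≡ 32 (mod 113); 32·53 ≡ 1, so inverse 53.
M/229 = 22487; 22487 ≡ 45 (mod 229); 45·56 ≡ 1, so inverse 56.
M/199 = 25877; 25877 ≡ 7 (mod 199); 7·57 ≡ 1, so inverse 57.
N ≡ 21·45571·53 + 116·22487·56 + 37·25877·57 = 251370668.
251370668 mod 5149523 = 4193564.

4193564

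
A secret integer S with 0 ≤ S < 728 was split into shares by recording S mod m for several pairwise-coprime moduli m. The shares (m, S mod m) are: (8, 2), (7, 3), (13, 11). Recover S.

570

Combine the congruences pairwise.
From S ≡ 2 (mod 8) write S = 2 + 8t. Substituting into S ≡ 3 (mod 7) gives 8t ≡ 1 (mod 7), and since 1⁻¹ ≡ 1 (mod 7), t ≡ 1. Hence S ≡ 2 + 8·1 = 10 (mod 56).
From S ≡ 10 (mod 56) write S = 10 + 56t. Substituting into S ≡ 11 (mod 13) gives 56t ≡ 1 (mod 13), and since 4⁻¹ ≡ 10 (mod 13), t ≡ 10. Hence S ≡ 10 + 56·10 = 570 (mod 728).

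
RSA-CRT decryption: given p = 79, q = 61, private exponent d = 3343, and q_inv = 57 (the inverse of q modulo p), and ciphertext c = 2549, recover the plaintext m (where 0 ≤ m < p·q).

2732

d_p = d mod (p−1) = 3343 mod 78 = 67; d_q = d mod (q−1) = 43.
m₁ = c^(d_p) mod p: c ≡ 21 (mod 79), and 21^67 mod 79 = 46.
m₂ = c^(d_q) mod q: c ≡ 48 (mod 61), and 48^43 mod 61 = 48.
h = q_inv·(m₁ − m₂) mod p = 57·(46 − 48) mod 79 = 44.
m = m₂ + h·q = 48 + 44·61 = 2732.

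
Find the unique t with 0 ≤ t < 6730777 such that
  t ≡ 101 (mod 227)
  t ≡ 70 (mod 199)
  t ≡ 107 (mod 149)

From t ≡ 101 (mod 227) write t = 101 + 227s. Substituting into t ≡ 70 (mod 199) gives 227s ≡ 168 (mod 199), and since 28⁻¹ ≡ 64 (mod 199), s ≡ 6. Hence t ≡ 101 + 227·6 = 1463 (mod 45173).
From t ≡ 1463 (mod 45173) write t = 1463 + 45173s. Substituting into t ≡ 107 (mod 149) gives 45173s ≡ 134 (mod 149), and since 26⁻¹ ≡ 86 (mod 149), s ≡ 51. Hence t ≡ 1463 + 45173·51 = 2305286 (mod 6730777).

2305286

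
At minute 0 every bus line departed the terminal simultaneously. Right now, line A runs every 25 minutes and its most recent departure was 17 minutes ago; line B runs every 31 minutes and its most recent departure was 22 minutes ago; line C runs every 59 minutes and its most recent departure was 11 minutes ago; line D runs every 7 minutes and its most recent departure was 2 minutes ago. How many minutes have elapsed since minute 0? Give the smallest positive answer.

150992

The moduli are pairwise coprime; N = 25·31·59·7 = 320075.
N/25 = 12803; 12803 ≡ 3 (mod 25); 3·17 ≡ 1, so inverse 17.
N/31 = 10325; 10325 ≡ 2 (mod 31); 2·16 ≡ 1, so inverse 16.
N/59 = 5425; 5425 ≡ 56 (mod 59); 56·39 ≡ 1, so inverse 39.
N/7 = 45725; 45725 ≡ 1 (mod 7), inverse 1.
t ≡ 17·12803·17 + 22·10325·16 + 11·5425·39 + 2·45725·1 = 9753242.
9753242 mod 320075 = 150992.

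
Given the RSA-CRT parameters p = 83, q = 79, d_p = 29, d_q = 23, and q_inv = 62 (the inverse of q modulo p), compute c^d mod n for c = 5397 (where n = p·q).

2759

m₁ = c^(d_p) mod p: c ≡ 2 (mod 83), and 2^29 mod 83 = 20.
m₂ = c^(d_q) mod q: c ≡ 25 (mod 79), and 25^23 mod 79 = 73.
h = q_inv·(m₁ − m₂) mod p = 62·(20 − 73) mod 83 = 34.
m = m₂ + h·q = 73 + 34·79 = 2759.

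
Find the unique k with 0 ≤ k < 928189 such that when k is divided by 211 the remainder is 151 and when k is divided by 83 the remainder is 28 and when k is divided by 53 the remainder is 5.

Combine the congruences pairwise.
From k ≡ 151 (mod 211) write k = 151 + 211t. Substituting into k ≡ 28 (mod 83) gives 211t ≡ 43 (mod 83), and since 45⁻¹ ≡ 24 (mod 83), t ≡ 36. Hence k ≡ 151 + 211·36 = 7747 (mod 17513).
From k ≡ 7747 (mod 17513) write k = 7747 + 17513t. Substituting into k ≡ 5 (mod 53) gives 17513t ≡ 49 (mod 53), and since 23⁻¹ ≡ 30 (mod 53), t ≡ 39. Hence k ≡ 7747 + 17513·39 = 690754 (mod 928189).

690754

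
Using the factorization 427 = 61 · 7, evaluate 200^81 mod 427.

99

Mod 61: 200 ≡ 17; by Fermat, exponent reduces to 81 mod 60 = 21; 17^21 ≡ 38 (mod 61).
Mod 7: 200 ≡ 4; by Fermat, exponent reduces to 81 mod 6 = 3; 4^3 ≡ 1 (mod 7).
Combine by CRT: x ≡ 38 (mod 61), x ≡ 1 (mod 7) ⇒ x ≡ 99 (mod 427).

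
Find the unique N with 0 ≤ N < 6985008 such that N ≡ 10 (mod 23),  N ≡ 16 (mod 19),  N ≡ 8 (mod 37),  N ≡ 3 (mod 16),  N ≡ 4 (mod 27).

2235955

The moduli are pairwise coprime; M = 23·19·37·16·27 = 6985008.
M/23 = 303696; 303696 ≡ 4 (mod 23); 4·6 ≡ 1, so inverse 6.
M/19 = 367632; 367632 ≡ 1 (mod 19), inverse 1.
M/37 = 188784; 188784 ≡ 10 (mod 37); 10·26 ≡ 1, so inverse 26.
M/16 = 436563; 436563 ≡ 3 (mod 16); 3·11 ≡ 1, so inverse 11.
M/27 = 258704; 258704 ≡ 17 (mod 27); 17·8 ≡ 1, so inverse 8.
N ≡ 10·303696·6 + 16·367632·1 + 8·188784·26 + 3·436563·11 + 4·258704·8 = 86056051.
86056051 mod 6985008 = 2235955.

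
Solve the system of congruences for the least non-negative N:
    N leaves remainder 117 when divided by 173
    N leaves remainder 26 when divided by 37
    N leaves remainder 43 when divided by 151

From N ≡ 117 (mod 173) write N = 117 + 173t. Substituting into N ≡ 26 (mod 37) gives 173t ≡ 20 (mod 37), and since 25⁻¹ ≡ 3 (mod 37), t ≡ 23. Hence N ≡ 117 + 173·23 = 4096 (mod 6401).
From N ≡ 4096 (mod 6401) write N = 4096 + 6401t. Substituting into N ≡ 43 (mod 151) gives 6401t ≡ 24 (mod 151), and since 59⁻¹ ≡ 64 (mod 151), t ≡ 26. Hence N ≡ 4096 + 6401·26 = 170522 (mod 966551).

170522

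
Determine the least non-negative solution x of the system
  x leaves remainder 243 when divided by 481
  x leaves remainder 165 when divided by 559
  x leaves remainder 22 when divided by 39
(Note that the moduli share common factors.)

724

gcd(481, 559) = 13 and 13 | (165 − 243), so the pair is consistent; merging gives x ≡ 724 (mod 20683), where 20683 = lcm(481, 559).
gcd(20683, 39) = 13 and 13 | (22 − 724), so the pair is consistent; merging gives x ≡ 724 (mod 62049), where 62049 = lcm(20683, 39).
The solution is unique modulo lcm(481, 559, 39) = 62049.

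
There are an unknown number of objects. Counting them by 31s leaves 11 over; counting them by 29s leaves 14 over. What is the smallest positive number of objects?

507

Combine the congruences pairwise.
From N ≡ 11 (mod 31) write N = 11 + 31t. Substituting into N ≡ 14 (mod 29) gives 31t ≡ 3 (mod 29), and since 2⁻¹ ≡ 15 (mod 29), t ≡ 16. Hence N ≡ 11 + 31·16 = 507 (mod 899).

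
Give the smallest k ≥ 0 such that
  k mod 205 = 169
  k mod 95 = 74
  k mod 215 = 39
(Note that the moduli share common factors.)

gcd(205, 95) = 5 and 5 | (74 − 169), so the pair is consistent; merging gives k ≡ 169 (mod 3895), where 3895 = lcm(205, 95).
gcd(3895, 215) = 5 and 5 | (39 − 169), so the pair is consistent; merging gives k ≡ 46909 (mod 167485), where 167485 = lcm(3895, 215).
The solution is unique modulo lcm(205, 95, 215) = 167485.

46909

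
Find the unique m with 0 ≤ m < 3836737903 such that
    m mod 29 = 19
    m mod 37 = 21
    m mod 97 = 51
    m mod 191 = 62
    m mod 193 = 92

The moduli are pairwise coprime; N = 29·37·97·191·193 = 3836737903.
N/29 = 132301307; 132301307 ≡ 1 (mod 29), inverse 1.
N/37 = 103695619; 103695619 ≡ 11 (mod 37); 11·27 ≡ 1, so inverse 27.
N/97 = 39553999; 39553999 ≡ 18 (mod 97); 18·27 ≡ 1, so inverse 27.
N/191 = 20087633; 20087633 ≡ 163 (mod 191); 163·75 ≡ 1, so inverse 75.
N/193 = 19879471; 19879471 ≡ 85 (mod 193); 85·109 ≡ 1, so inverse 109.
m ≡ 19·132301307·1 + 21·103695619·27 + 51·39553999·27 + 62·20087633·75 + 92·19879471·109 = 408533826067.
408533826067 mod 3836737903 = 1839608349.

1839608349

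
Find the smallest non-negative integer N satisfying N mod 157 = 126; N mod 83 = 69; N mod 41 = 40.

The moduli are pairwise coprime; M = 157·83·41 = 534271.
M/157 = 3403; 3403 ≡ 106 (mod 157); 106·40 ≡ 1, so inverse 40.
M/83 = 6437; 6437 ≡ 46 (mod 83); 46·74 ≡ 1, so inverse 74.
M/41 = 13031; 13031 ≡ 34 (mod 41); 34·35 ≡ 1, so inverse 35.
N ≡ 126·3403·40 + 69·6437·74 + 40·13031·35 = 68261842.
68261842 mod 534271 = 409425.

409425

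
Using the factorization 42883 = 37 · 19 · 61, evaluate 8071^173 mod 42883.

Mod 37: 8071 ≡ 5; by Fermat, exponent reduces to 173 mod 36 = 29; 5^29 ≡ 35 (mod 37).
Mod 19: 8071 ≡ 15; by Fermat, exponent reduces to 173 mod 18 = 11; 15^11 ≡ 3 (mod 19).
Mod 61: 8071 ≡ 19; by Fermat, exponent reduces to 173 mod 60 = 53; 19^53 ≡ 46 (mod 61).
Combine by CRT: x ≡ 35 (mod 37), x ≡ 3 (mod 19), x ≡ 46 (mod 61) ⇒ x ≡ 8952 (mod 42883).

8952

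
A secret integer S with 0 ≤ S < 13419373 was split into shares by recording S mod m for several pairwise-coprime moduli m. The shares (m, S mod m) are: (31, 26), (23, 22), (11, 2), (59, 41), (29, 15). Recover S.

From S ≡ 26 (mod 31) write S = 26 + 31t. Substituting into S ≡ 22 (mod 23) gives 31t ≡ 19 (mod 23), and since 8⁻¹ ≡ 3 (mod 23), t ≡ 11. Hence S ≡ 26 + 31·11 = 367 (mod 713).
From S ≡ 367 (mod 713) write S = 367 + 713t. Substituting into S ≡ 2 (mod 11) gives 713t ≡ 9 (mod 11), and since 9⁻¹ ≡ 5 (mod 11), t ≡ 1. Hence S ≡ 367 + 713·1 = 1080 (mod 7843).
From S ≡ 1080 (mod 7843) write S = 1080 + 7843t. Substituting into S ≡ 41 (mod 59) gives 7843t ≡ 23 (mod 59), and since 55⁻¹ ≡ 44 (mod 59), t ≡ 9. Hence S ≡ 1080 + 7843·9 = 71667 (mod 462737).
From S ≡ 71667 (mod 462737) write S = 71667 + 462737t. Substituting into S ≡ 15 (mod 29) gives 462737t ≡ 7 (mod 29), and since 13⁻¹ ≡ 9 (mod 29), t ≡ 5. Hence S ≡ 71667 + 462737·5 = 2385352 (mod 13419373).

2385352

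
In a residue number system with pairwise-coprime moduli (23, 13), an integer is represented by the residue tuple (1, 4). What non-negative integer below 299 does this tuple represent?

From x ≡ 1 (mod 23) write x = 1 + 23t. Substituting into x ≡ 4 (mod 13) gives 23t ≡ 3 (mod 13), and since 10⁻¹ ≡ 4 (mod 13), t ≡ 12. Hence x ≡ 1 + 23·12 = 277 (mod 299).

277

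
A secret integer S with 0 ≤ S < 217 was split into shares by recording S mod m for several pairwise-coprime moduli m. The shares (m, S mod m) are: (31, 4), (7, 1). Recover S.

From S ≡ 4 (mod 31) write S = 4 + 31t. Substituting into S ≡ 1 (mod 7) gives 31t ≡ 4 (mod 7), and since 3⁻¹ ≡ 5 (mod 7), t ≡ 6. Hence S ≡ 4 + 31·6 = 190 (mod 217).

190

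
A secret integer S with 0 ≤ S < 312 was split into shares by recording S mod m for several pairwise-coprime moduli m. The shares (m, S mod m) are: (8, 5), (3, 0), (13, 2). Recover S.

From S ≡ 5 (mod 8) write S = 5 + 8t. Substituting into S ≡ 0 (mod 3) gives 8t ≡ 1 (mod 3), and since 2⁻¹ ≡ 2 (mod 3), t ≡ 2. Hence S ≡ 5 + 8·2 = 21 (mod 24).
From S ≡ 21 (mod 24) write S = 21 + 24t. Substituting into S ≡ 2 (mod 13) gives 24t ≡ 7 (mod 13), and since 11⁻¹ ≡ 6 (mod 13), t ≡ 3. Hence S ≡ 21 + 24·3 = 93 (mod 312).

93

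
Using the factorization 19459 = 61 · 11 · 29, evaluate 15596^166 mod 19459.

Mod 61: 15596 ≡ 41; by Fermat, exponent reduces to 166 mod 60 = 46; 41^46 ≡ 20 (mod 61).
Mod 11: 15596 ≡ 9; by Fermat, exponent reduces to 166 mod 10 = 6; 9^6 ≡ 9 (mod 11).
Mod 29: 15596 ≡ 23; by Fermat, exponent reduces to 166 mod 28 = 26; 23^26 ≡ 25 (mod 29).
Combine by CRT: x ≡ 20 (mod 61), x ≡ 9 (mod 11), x ≡ 25 (mod 29) ⇒ x ≡ 15453 (mod 19459).

15453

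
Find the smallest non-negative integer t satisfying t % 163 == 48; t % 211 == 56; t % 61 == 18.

1725403

The moduli are pairwise coprime; N = 163·211·61 = 2097973.
N/163 = 12871; 12871 ≡ 157 (mod 163); 157·27 ≡ 1, so inverse 27.
N/211 = 9943; 9943 ≡ 26 (mod 211); 26·138 ≡ 1, so inverse 138.
N/61 = 34393; 34393 ≡ 50 (mod 61); 50·11 ≡ 1, so inverse 11.
t ≡ 48·12871·27 + 56·9943·138 + 18·34393·11 = 100330134.
100330134 mod 2097973 = 1725403.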